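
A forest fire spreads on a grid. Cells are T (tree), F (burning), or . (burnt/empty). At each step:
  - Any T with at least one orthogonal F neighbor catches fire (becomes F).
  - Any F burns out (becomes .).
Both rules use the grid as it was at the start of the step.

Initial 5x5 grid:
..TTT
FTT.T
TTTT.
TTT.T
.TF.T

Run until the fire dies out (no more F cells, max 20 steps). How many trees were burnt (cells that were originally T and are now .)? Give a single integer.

Step 1: +4 fires, +2 burnt (F count now 4)
Step 2: +5 fires, +4 burnt (F count now 5)
Step 3: +2 fires, +5 burnt (F count now 2)
Step 4: +1 fires, +2 burnt (F count now 1)
Step 5: +1 fires, +1 burnt (F count now 1)
Step 6: +1 fires, +1 burnt (F count now 1)
Step 7: +0 fires, +1 burnt (F count now 0)
Fire out after step 7
Initially T: 16, now '.': 23
Total burnt (originally-T cells now '.'): 14

Answer: 14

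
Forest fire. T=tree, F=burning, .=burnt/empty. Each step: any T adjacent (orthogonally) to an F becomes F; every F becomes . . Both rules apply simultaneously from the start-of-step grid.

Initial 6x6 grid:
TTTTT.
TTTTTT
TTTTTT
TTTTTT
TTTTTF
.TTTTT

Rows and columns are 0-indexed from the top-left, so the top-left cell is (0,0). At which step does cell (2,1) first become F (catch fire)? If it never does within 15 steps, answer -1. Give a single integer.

Step 1: cell (2,1)='T' (+3 fires, +1 burnt)
Step 2: cell (2,1)='T' (+4 fires, +3 burnt)
Step 3: cell (2,1)='T' (+5 fires, +4 burnt)
Step 4: cell (2,1)='T' (+5 fires, +5 burnt)
Step 5: cell (2,1)='T' (+6 fires, +5 burnt)
Step 6: cell (2,1)='F' (+4 fires, +6 burnt)
  -> target ignites at step 6
Step 7: cell (2,1)='.' (+3 fires, +4 burnt)
Step 8: cell (2,1)='.' (+2 fires, +3 burnt)
Step 9: cell (2,1)='.' (+1 fires, +2 burnt)
Step 10: cell (2,1)='.' (+0 fires, +1 burnt)
  fire out at step 10

6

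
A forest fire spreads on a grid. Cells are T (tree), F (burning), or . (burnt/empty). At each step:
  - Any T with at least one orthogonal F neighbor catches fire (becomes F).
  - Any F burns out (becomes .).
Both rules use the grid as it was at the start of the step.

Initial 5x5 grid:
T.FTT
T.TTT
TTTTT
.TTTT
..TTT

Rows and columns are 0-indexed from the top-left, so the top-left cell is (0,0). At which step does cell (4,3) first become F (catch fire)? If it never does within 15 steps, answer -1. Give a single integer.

Step 1: cell (4,3)='T' (+2 fires, +1 burnt)
Step 2: cell (4,3)='T' (+3 fires, +2 burnt)
Step 3: cell (4,3)='T' (+4 fires, +3 burnt)
Step 4: cell (4,3)='T' (+5 fires, +4 burnt)
Step 5: cell (4,3)='F' (+3 fires, +5 burnt)
  -> target ignites at step 5
Step 6: cell (4,3)='.' (+2 fires, +3 burnt)
Step 7: cell (4,3)='.' (+0 fires, +2 burnt)
  fire out at step 7

5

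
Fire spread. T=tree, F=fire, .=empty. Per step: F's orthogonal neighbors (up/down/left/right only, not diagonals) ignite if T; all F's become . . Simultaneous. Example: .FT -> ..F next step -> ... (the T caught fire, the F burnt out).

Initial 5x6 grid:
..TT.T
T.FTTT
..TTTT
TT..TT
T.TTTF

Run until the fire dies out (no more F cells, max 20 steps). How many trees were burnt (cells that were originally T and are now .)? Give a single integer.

Step 1: +5 fires, +2 burnt (F count now 5)
Step 2: +6 fires, +5 burnt (F count now 6)
Step 3: +3 fires, +6 burnt (F count now 3)
Step 4: +1 fires, +3 burnt (F count now 1)
Step 5: +0 fires, +1 burnt (F count now 0)
Fire out after step 5
Initially T: 19, now '.': 26
Total burnt (originally-T cells now '.'): 15

Answer: 15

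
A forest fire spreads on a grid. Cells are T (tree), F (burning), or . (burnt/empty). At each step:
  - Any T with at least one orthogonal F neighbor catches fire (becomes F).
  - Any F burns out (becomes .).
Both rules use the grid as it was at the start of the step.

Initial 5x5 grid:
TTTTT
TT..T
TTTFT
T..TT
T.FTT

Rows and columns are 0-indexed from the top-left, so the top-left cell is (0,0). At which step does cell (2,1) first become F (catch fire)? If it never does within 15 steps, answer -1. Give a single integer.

Step 1: cell (2,1)='T' (+4 fires, +2 burnt)
Step 2: cell (2,1)='F' (+4 fires, +4 burnt)
  -> target ignites at step 2
Step 3: cell (2,1)='.' (+3 fires, +4 burnt)
Step 4: cell (2,1)='.' (+4 fires, +3 burnt)
Step 5: cell (2,1)='.' (+3 fires, +4 burnt)
Step 6: cell (2,1)='.' (+0 fires, +3 burnt)
  fire out at step 6

2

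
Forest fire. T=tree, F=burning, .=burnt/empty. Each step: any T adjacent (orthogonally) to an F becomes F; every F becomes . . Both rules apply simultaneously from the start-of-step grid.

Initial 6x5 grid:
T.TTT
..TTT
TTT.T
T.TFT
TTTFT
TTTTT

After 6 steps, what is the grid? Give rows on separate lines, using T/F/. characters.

Step 1: 5 trees catch fire, 2 burn out
  T.TTT
  ..TTT
  TTT.T
  T.F.F
  TTF.F
  TTTFT
Step 2: 5 trees catch fire, 5 burn out
  T.TTT
  ..TTT
  TTF.F
  T....
  TF...
  TTF.F
Step 3: 5 trees catch fire, 5 burn out
  T.TTT
  ..FTF
  TF...
  T....
  F....
  TF...
Step 4: 6 trees catch fire, 5 burn out
  T.FTF
  ...F.
  F....
  F....
  .....
  F....
Step 5: 1 trees catch fire, 6 burn out
  T..F.
  .....
  .....
  .....
  .....
  .....
Step 6: 0 trees catch fire, 1 burn out
  T....
  .....
  .....
  .....
  .....
  .....

T....
.....
.....
.....
.....
.....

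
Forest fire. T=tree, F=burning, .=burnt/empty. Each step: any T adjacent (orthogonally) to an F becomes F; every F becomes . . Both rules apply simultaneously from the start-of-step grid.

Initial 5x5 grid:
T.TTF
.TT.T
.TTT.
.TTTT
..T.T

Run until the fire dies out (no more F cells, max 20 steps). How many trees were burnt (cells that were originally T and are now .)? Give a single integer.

Step 1: +2 fires, +1 burnt (F count now 2)
Step 2: +1 fires, +2 burnt (F count now 1)
Step 3: +1 fires, +1 burnt (F count now 1)
Step 4: +2 fires, +1 burnt (F count now 2)
Step 5: +3 fires, +2 burnt (F count now 3)
Step 6: +3 fires, +3 burnt (F count now 3)
Step 7: +1 fires, +3 burnt (F count now 1)
Step 8: +1 fires, +1 burnt (F count now 1)
Step 9: +0 fires, +1 burnt (F count now 0)
Fire out after step 9
Initially T: 15, now '.': 24
Total burnt (originally-T cells now '.'): 14

Answer: 14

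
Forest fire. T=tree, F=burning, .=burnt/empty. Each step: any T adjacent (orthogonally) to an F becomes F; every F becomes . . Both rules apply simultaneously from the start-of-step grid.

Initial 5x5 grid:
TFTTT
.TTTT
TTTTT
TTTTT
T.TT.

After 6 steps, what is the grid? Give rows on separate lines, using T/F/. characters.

Step 1: 3 trees catch fire, 1 burn out
  F.FTT
  .FTTT
  TTTTT
  TTTTT
  T.TT.
Step 2: 3 trees catch fire, 3 burn out
  ...FT
  ..FTT
  TFTTT
  TTTTT
  T.TT.
Step 3: 5 trees catch fire, 3 burn out
  ....F
  ...FT
  F.FTT
  TFTTT
  T.TT.
Step 4: 4 trees catch fire, 5 burn out
  .....
  ....F
  ...FT
  F.FTT
  T.TT.
Step 5: 4 trees catch fire, 4 burn out
  .....
  .....
  ....F
  ...FT
  F.FT.
Step 6: 2 trees catch fire, 4 burn out
  .....
  .....
  .....
  ....F
  ...F.

.....
.....
.....
....F
...F.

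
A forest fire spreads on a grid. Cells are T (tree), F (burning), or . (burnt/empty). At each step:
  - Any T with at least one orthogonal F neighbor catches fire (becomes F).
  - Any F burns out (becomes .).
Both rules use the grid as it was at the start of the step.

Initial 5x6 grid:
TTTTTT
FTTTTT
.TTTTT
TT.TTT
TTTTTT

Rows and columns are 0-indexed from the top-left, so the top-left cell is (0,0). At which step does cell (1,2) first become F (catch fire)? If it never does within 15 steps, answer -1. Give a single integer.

Step 1: cell (1,2)='T' (+2 fires, +1 burnt)
Step 2: cell (1,2)='F' (+3 fires, +2 burnt)
  -> target ignites at step 2
Step 3: cell (1,2)='.' (+4 fires, +3 burnt)
Step 4: cell (1,2)='.' (+5 fires, +4 burnt)
Step 5: cell (1,2)='.' (+6 fires, +5 burnt)
Step 6: cell (1,2)='.' (+4 fires, +6 burnt)
Step 7: cell (1,2)='.' (+2 fires, +4 burnt)
Step 8: cell (1,2)='.' (+1 fires, +2 burnt)
Step 9: cell (1,2)='.' (+0 fires, +1 burnt)
  fire out at step 9

2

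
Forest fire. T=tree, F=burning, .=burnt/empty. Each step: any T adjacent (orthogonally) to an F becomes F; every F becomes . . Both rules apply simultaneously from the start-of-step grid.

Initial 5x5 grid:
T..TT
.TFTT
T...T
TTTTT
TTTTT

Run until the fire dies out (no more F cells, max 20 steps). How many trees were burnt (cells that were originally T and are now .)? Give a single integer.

Step 1: +2 fires, +1 burnt (F count now 2)
Step 2: +2 fires, +2 burnt (F count now 2)
Step 3: +2 fires, +2 burnt (F count now 2)
Step 4: +1 fires, +2 burnt (F count now 1)
Step 5: +2 fires, +1 burnt (F count now 2)
Step 6: +2 fires, +2 burnt (F count now 2)
Step 7: +2 fires, +2 burnt (F count now 2)
Step 8: +2 fires, +2 burnt (F count now 2)
Step 9: +2 fires, +2 burnt (F count now 2)
Step 10: +0 fires, +2 burnt (F count now 0)
Fire out after step 10
Initially T: 18, now '.': 24
Total burnt (originally-T cells now '.'): 17

Answer: 17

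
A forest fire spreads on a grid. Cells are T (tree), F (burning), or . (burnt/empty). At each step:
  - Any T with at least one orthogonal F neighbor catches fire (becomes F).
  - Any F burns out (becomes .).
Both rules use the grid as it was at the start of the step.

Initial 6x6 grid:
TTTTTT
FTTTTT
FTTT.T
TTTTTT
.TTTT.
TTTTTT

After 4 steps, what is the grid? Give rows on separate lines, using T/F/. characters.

Step 1: 4 trees catch fire, 2 burn out
  FTTTTT
  .FTTTT
  .FTT.T
  FTTTTT
  .TTTT.
  TTTTTT
Step 2: 4 trees catch fire, 4 burn out
  .FTTTT
  ..FTTT
  ..FT.T
  .FTTTT
  .TTTT.
  TTTTTT
Step 3: 5 trees catch fire, 4 burn out
  ..FTTT
  ...FTT
  ...F.T
  ..FTTT
  .FTTT.
  TTTTTT
Step 4: 5 trees catch fire, 5 burn out
  ...FTT
  ....FT
  .....T
  ...FTT
  ..FTT.
  TFTTTT

...FTT
....FT
.....T
...FTT
..FTT.
TFTTTT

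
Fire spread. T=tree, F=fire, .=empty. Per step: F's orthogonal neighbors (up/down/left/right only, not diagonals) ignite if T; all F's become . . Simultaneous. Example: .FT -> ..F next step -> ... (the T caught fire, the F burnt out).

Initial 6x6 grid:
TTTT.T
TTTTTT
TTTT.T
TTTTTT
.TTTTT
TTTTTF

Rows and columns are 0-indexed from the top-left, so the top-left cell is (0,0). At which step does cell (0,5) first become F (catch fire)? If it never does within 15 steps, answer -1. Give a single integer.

Step 1: cell (0,5)='T' (+2 fires, +1 burnt)
Step 2: cell (0,5)='T' (+3 fires, +2 burnt)
Step 3: cell (0,5)='T' (+4 fires, +3 burnt)
Step 4: cell (0,5)='T' (+4 fires, +4 burnt)
Step 5: cell (0,5)='F' (+6 fires, +4 burnt)
  -> target ignites at step 5
Step 6: cell (0,5)='.' (+3 fires, +6 burnt)
Step 7: cell (0,5)='.' (+4 fires, +3 burnt)
Step 8: cell (0,5)='.' (+3 fires, +4 burnt)
Step 9: cell (0,5)='.' (+2 fires, +3 burnt)
Step 10: cell (0,5)='.' (+1 fires, +2 burnt)
Step 11: cell (0,5)='.' (+0 fires, +1 burnt)
  fire out at step 11

5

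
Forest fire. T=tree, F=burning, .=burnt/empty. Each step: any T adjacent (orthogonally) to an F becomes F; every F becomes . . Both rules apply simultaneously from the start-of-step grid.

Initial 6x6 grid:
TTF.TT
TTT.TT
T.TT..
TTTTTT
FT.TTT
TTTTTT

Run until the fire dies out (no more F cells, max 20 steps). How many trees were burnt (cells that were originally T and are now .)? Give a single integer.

Answer: 24

Derivation:
Step 1: +5 fires, +2 burnt (F count now 5)
Step 2: +6 fires, +5 burnt (F count now 6)
Step 3: +4 fires, +6 burnt (F count now 4)
Step 4: +2 fires, +4 burnt (F count now 2)
Step 5: +3 fires, +2 burnt (F count now 3)
Step 6: +3 fires, +3 burnt (F count now 3)
Step 7: +1 fires, +3 burnt (F count now 1)
Step 8: +0 fires, +1 burnt (F count now 0)
Fire out after step 8
Initially T: 28, now '.': 32
Total burnt (originally-T cells now '.'): 24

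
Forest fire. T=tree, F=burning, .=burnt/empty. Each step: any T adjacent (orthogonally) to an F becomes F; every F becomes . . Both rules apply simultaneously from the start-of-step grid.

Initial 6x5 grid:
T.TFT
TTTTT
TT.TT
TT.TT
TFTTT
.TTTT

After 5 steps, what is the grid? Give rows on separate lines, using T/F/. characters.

Step 1: 7 trees catch fire, 2 burn out
  T.F.F
  TTTFT
  TT.TT
  TF.TT
  F.FTT
  .FTTT
Step 2: 7 trees catch fire, 7 burn out
  T....
  TTF.F
  TF.FT
  F..TT
  ...FT
  ..FTT
Step 3: 6 trees catch fire, 7 burn out
  T....
  TF...
  F...F
  ...FT
  ....F
  ...FT
Step 4: 3 trees catch fire, 6 burn out
  T....
  F....
  .....
  ....F
  .....
  ....F
Step 5: 1 trees catch fire, 3 burn out
  F....
  .....
  .....
  .....
  .....
  .....

F....
.....
.....
.....
.....
.....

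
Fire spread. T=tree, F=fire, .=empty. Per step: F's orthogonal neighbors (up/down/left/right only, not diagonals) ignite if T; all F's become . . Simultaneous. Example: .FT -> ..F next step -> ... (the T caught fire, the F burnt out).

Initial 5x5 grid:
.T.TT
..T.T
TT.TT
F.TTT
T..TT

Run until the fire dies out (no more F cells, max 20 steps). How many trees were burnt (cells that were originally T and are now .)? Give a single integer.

Step 1: +2 fires, +1 burnt (F count now 2)
Step 2: +1 fires, +2 burnt (F count now 1)
Step 3: +0 fires, +1 burnt (F count now 0)
Fire out after step 3
Initially T: 15, now '.': 13
Total burnt (originally-T cells now '.'): 3

Answer: 3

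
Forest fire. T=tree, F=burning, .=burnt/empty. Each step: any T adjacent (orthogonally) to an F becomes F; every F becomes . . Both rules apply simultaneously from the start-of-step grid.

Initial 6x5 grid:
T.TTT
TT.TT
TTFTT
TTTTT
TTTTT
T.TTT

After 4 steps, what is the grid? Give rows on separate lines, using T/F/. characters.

Step 1: 3 trees catch fire, 1 burn out
  T.TTT
  TT.TT
  TF.FT
  TTFTT
  TTTTT
  T.TTT
Step 2: 7 trees catch fire, 3 burn out
  T.TTT
  TF.FT
  F...F
  TF.FT
  TTFTT
  T.TTT
Step 3: 8 trees catch fire, 7 burn out
  T.TFT
  F...F
  .....
  F...F
  TF.FT
  T.FTT
Step 4: 6 trees catch fire, 8 burn out
  F.F.F
  .....
  .....
  .....
  F...F
  T..FT

F.F.F
.....
.....
.....
F...F
T..FT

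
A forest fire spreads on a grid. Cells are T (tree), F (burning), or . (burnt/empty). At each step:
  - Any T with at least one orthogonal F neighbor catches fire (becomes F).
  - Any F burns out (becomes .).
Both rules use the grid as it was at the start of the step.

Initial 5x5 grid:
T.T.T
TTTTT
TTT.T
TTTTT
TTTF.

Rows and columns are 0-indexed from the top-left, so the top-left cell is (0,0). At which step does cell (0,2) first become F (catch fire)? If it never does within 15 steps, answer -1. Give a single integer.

Step 1: cell (0,2)='T' (+2 fires, +1 burnt)
Step 2: cell (0,2)='T' (+3 fires, +2 burnt)
Step 3: cell (0,2)='T' (+4 fires, +3 burnt)
Step 4: cell (0,2)='T' (+4 fires, +4 burnt)
Step 5: cell (0,2)='F' (+5 fires, +4 burnt)
  -> target ignites at step 5
Step 6: cell (0,2)='.' (+1 fires, +5 burnt)
Step 7: cell (0,2)='.' (+1 fires, +1 burnt)
Step 8: cell (0,2)='.' (+0 fires, +1 burnt)
  fire out at step 8

5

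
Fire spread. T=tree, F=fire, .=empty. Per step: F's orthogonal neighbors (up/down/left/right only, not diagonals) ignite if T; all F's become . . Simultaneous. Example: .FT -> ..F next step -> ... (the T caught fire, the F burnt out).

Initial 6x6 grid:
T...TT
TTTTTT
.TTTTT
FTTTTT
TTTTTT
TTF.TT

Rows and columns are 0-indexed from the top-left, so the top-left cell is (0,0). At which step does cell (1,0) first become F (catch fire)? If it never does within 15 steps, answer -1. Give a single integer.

Step 1: cell (1,0)='T' (+4 fires, +2 burnt)
Step 2: cell (1,0)='T' (+5 fires, +4 burnt)
Step 3: cell (1,0)='T' (+4 fires, +5 burnt)
Step 4: cell (1,0)='F' (+6 fires, +4 burnt)
  -> target ignites at step 4
Step 5: cell (1,0)='.' (+5 fires, +6 burnt)
Step 6: cell (1,0)='.' (+2 fires, +5 burnt)
Step 7: cell (1,0)='.' (+2 fires, +2 burnt)
Step 8: cell (1,0)='.' (+1 fires, +2 burnt)
Step 9: cell (1,0)='.' (+0 fires, +1 burnt)
  fire out at step 9

4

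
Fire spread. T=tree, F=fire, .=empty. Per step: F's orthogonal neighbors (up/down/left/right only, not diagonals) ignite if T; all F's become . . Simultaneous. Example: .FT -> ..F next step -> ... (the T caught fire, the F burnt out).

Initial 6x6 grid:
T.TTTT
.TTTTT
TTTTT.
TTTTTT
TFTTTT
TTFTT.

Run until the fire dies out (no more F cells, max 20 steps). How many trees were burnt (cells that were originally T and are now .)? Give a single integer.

Answer: 29

Derivation:
Step 1: +5 fires, +2 burnt (F count now 5)
Step 2: +6 fires, +5 burnt (F count now 6)
Step 3: +5 fires, +6 burnt (F count now 5)
Step 4: +4 fires, +5 burnt (F count now 4)
Step 5: +4 fires, +4 burnt (F count now 4)
Step 6: +2 fires, +4 burnt (F count now 2)
Step 7: +2 fires, +2 burnt (F count now 2)
Step 8: +1 fires, +2 burnt (F count now 1)
Step 9: +0 fires, +1 burnt (F count now 0)
Fire out after step 9
Initially T: 30, now '.': 35
Total burnt (originally-T cells now '.'): 29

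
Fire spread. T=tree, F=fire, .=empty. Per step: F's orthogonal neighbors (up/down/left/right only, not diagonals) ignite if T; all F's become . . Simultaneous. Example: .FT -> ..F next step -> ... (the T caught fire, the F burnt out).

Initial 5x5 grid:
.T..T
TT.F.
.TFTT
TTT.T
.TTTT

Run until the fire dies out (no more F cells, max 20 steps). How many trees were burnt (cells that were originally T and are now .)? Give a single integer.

Answer: 14

Derivation:
Step 1: +3 fires, +2 burnt (F count now 3)
Step 2: +4 fires, +3 burnt (F count now 4)
Step 3: +6 fires, +4 burnt (F count now 6)
Step 4: +1 fires, +6 burnt (F count now 1)
Step 5: +0 fires, +1 burnt (F count now 0)
Fire out after step 5
Initially T: 15, now '.': 24
Total burnt (originally-T cells now '.'): 14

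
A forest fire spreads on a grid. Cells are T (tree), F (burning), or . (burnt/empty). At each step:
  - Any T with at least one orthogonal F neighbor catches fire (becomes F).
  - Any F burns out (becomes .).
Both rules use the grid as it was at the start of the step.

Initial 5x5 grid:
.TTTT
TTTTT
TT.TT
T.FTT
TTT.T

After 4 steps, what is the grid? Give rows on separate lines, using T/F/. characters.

Step 1: 2 trees catch fire, 1 burn out
  .TTTT
  TTTTT
  TT.TT
  T..FT
  TTF.T
Step 2: 3 trees catch fire, 2 burn out
  .TTTT
  TTTTT
  TT.FT
  T...F
  TF..T
Step 3: 4 trees catch fire, 3 burn out
  .TTTT
  TTTFT
  TT..F
  T....
  F...F
Step 4: 4 trees catch fire, 4 burn out
  .TTFT
  TTF.F
  TT...
  F....
  .....

.TTFT
TTF.F
TT...
F....
.....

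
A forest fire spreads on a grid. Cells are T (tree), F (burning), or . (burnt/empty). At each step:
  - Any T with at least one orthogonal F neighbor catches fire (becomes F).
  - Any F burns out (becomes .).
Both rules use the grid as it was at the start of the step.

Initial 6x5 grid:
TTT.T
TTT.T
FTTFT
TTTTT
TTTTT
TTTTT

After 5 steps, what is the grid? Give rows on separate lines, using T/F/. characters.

Step 1: 6 trees catch fire, 2 burn out
  TTT.T
  FTT.T
  .FF.F
  FTTFT
  TTTTT
  TTTTT
Step 2: 9 trees catch fire, 6 burn out
  FTT.T
  .FF.F
  .....
  .FF.F
  FTTFT
  TTTTT
Step 3: 8 trees catch fire, 9 burn out
  .FF.F
  .....
  .....
  .....
  .FF.F
  FTTFT
Step 4: 3 trees catch fire, 8 burn out
  .....
  .....
  .....
  .....
  .....
  .FF.F
Step 5: 0 trees catch fire, 3 burn out
  .....
  .....
  .....
  .....
  .....
  .....

.....
.....
.....
.....
.....
.....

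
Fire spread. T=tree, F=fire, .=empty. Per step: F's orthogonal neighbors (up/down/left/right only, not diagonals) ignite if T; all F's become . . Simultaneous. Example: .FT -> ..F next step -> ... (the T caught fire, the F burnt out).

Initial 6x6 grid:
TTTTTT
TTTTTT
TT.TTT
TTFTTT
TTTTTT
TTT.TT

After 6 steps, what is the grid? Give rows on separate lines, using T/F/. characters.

Step 1: 3 trees catch fire, 1 burn out
  TTTTTT
  TTTTTT
  TT.TTT
  TF.FTT
  TTFTTT
  TTT.TT
Step 2: 7 trees catch fire, 3 burn out
  TTTTTT
  TTTTTT
  TF.FTT
  F...FT
  TF.FTT
  TTF.TT
Step 3: 8 trees catch fire, 7 burn out
  TTTTTT
  TFTFTT
  F...FT
  .....F
  F...FT
  TF..TT
Step 4: 9 trees catch fire, 8 burn out
  TFTFTT
  F.F.FT
  .....F
  ......
  .....F
  F...FT
Step 5: 5 trees catch fire, 9 burn out
  F.F.FT
  .....F
  ......
  ......
  ......
  .....F
Step 6: 1 trees catch fire, 5 burn out
  .....F
  ......
  ......
  ......
  ......
  ......

.....F
......
......
......
......
......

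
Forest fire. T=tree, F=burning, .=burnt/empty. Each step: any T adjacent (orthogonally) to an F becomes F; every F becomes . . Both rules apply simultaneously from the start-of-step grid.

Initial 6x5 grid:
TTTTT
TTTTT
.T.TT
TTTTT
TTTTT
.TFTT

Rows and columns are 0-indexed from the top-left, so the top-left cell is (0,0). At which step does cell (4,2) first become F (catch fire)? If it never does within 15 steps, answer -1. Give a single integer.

Step 1: cell (4,2)='F' (+3 fires, +1 burnt)
  -> target ignites at step 1
Step 2: cell (4,2)='.' (+4 fires, +3 burnt)
Step 3: cell (4,2)='.' (+4 fires, +4 burnt)
Step 4: cell (4,2)='.' (+4 fires, +4 burnt)
Step 5: cell (4,2)='.' (+3 fires, +4 burnt)
Step 6: cell (4,2)='.' (+5 fires, +3 burnt)
Step 7: cell (4,2)='.' (+3 fires, +5 burnt)
Step 8: cell (4,2)='.' (+0 fires, +3 burnt)
  fire out at step 8

1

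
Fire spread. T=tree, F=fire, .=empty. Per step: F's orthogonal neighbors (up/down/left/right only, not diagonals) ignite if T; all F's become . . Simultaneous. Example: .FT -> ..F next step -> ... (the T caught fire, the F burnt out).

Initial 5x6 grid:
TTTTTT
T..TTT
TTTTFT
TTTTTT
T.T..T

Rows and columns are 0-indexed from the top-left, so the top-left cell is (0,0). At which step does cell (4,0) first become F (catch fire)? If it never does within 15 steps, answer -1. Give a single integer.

Step 1: cell (4,0)='T' (+4 fires, +1 burnt)
Step 2: cell (4,0)='T' (+6 fires, +4 burnt)
Step 3: cell (4,0)='T' (+5 fires, +6 burnt)
Step 4: cell (4,0)='T' (+4 fires, +5 burnt)
Step 5: cell (4,0)='T' (+3 fires, +4 burnt)
Step 6: cell (4,0)='F' (+2 fires, +3 burnt)
  -> target ignites at step 6
Step 7: cell (4,0)='.' (+0 fires, +2 burnt)
  fire out at step 7

6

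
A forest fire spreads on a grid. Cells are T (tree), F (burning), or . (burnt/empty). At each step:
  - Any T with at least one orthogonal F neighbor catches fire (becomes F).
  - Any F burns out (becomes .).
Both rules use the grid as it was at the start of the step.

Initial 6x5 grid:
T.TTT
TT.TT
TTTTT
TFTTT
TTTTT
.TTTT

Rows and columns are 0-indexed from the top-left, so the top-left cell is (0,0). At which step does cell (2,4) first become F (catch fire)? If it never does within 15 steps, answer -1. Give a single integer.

Step 1: cell (2,4)='T' (+4 fires, +1 burnt)
Step 2: cell (2,4)='T' (+7 fires, +4 burnt)
Step 3: cell (2,4)='T' (+5 fires, +7 burnt)
Step 4: cell (2,4)='F' (+5 fires, +5 burnt)
  -> target ignites at step 4
Step 5: cell (2,4)='.' (+3 fires, +5 burnt)
Step 6: cell (2,4)='.' (+2 fires, +3 burnt)
Step 7: cell (2,4)='.' (+0 fires, +2 burnt)
  fire out at step 7

4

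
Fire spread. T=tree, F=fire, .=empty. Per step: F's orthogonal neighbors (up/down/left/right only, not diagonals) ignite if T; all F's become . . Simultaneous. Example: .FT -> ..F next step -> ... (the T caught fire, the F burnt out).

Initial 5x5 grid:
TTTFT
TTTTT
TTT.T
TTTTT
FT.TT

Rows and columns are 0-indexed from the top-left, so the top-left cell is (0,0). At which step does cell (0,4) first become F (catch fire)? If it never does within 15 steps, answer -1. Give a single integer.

Step 1: cell (0,4)='F' (+5 fires, +2 burnt)
  -> target ignites at step 1
Step 2: cell (0,4)='.' (+5 fires, +5 burnt)
Step 3: cell (0,4)='.' (+7 fires, +5 burnt)
Step 4: cell (0,4)='.' (+2 fires, +7 burnt)
Step 5: cell (0,4)='.' (+2 fires, +2 burnt)
Step 6: cell (0,4)='.' (+0 fires, +2 burnt)
  fire out at step 6

1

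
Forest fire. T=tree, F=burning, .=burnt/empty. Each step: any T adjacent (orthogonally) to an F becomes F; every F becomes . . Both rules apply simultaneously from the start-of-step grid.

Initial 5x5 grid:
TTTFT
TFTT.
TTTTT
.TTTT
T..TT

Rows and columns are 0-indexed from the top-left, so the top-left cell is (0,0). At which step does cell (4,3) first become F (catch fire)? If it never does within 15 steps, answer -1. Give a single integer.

Step 1: cell (4,3)='T' (+7 fires, +2 burnt)
Step 2: cell (4,3)='T' (+5 fires, +7 burnt)
Step 3: cell (4,3)='T' (+3 fires, +5 burnt)
Step 4: cell (4,3)='F' (+2 fires, +3 burnt)
  -> target ignites at step 4
Step 5: cell (4,3)='.' (+1 fires, +2 burnt)
Step 6: cell (4,3)='.' (+0 fires, +1 burnt)
  fire out at step 6

4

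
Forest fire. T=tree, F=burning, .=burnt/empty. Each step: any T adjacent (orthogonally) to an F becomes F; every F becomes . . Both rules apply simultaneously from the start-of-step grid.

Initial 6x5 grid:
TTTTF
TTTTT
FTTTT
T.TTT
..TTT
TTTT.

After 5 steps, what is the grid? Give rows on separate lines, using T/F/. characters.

Step 1: 5 trees catch fire, 2 burn out
  TTTF.
  FTTTF
  .FTTT
  F.TTT
  ..TTT
  TTTT.
Step 2: 6 trees catch fire, 5 burn out
  FTF..
  .FTF.
  ..FTF
  ..TTT
  ..TTT
  TTTT.
Step 3: 5 trees catch fire, 6 burn out
  .F...
  ..F..
  ...F.
  ..FTF
  ..TTT
  TTTT.
Step 4: 3 trees catch fire, 5 burn out
  .....
  .....
  .....
  ...F.
  ..FTF
  TTTT.
Step 5: 2 trees catch fire, 3 burn out
  .....
  .....
  .....
  .....
  ...F.
  TTFT.

.....
.....
.....
.....
...F.
TTFT.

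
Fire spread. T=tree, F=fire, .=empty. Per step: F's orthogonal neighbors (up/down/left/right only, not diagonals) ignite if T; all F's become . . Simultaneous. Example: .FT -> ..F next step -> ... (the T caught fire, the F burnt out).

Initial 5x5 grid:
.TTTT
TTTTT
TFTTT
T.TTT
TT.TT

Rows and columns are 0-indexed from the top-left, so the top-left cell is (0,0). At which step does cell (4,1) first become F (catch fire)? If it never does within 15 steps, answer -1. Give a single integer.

Step 1: cell (4,1)='T' (+3 fires, +1 burnt)
Step 2: cell (4,1)='T' (+6 fires, +3 burnt)
Step 3: cell (4,1)='T' (+5 fires, +6 burnt)
Step 4: cell (4,1)='F' (+5 fires, +5 burnt)
  -> target ignites at step 4
Step 5: cell (4,1)='.' (+2 fires, +5 burnt)
Step 6: cell (4,1)='.' (+0 fires, +2 burnt)
  fire out at step 6

4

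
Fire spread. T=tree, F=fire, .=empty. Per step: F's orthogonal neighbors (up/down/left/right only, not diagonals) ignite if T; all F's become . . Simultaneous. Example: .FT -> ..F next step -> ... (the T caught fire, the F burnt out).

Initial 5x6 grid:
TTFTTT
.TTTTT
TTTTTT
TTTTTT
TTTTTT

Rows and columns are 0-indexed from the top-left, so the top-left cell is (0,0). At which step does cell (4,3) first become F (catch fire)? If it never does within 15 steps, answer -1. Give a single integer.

Step 1: cell (4,3)='T' (+3 fires, +1 burnt)
Step 2: cell (4,3)='T' (+5 fires, +3 burnt)
Step 3: cell (4,3)='T' (+5 fires, +5 burnt)
Step 4: cell (4,3)='T' (+6 fires, +5 burnt)
Step 5: cell (4,3)='F' (+5 fires, +6 burnt)
  -> target ignites at step 5
Step 6: cell (4,3)='.' (+3 fires, +5 burnt)
Step 7: cell (4,3)='.' (+1 fires, +3 burnt)
Step 8: cell (4,3)='.' (+0 fires, +1 burnt)
  fire out at step 8

5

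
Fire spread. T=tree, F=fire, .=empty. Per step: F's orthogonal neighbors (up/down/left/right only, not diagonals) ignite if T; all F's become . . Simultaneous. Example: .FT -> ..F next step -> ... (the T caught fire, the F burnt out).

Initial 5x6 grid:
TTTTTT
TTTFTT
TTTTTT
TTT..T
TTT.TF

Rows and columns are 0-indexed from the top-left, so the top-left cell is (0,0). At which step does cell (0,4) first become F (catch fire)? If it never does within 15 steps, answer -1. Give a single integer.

Step 1: cell (0,4)='T' (+6 fires, +2 burnt)
Step 2: cell (0,4)='F' (+7 fires, +6 burnt)
  -> target ignites at step 2
Step 3: cell (0,4)='.' (+5 fires, +7 burnt)
Step 4: cell (0,4)='.' (+4 fires, +5 burnt)
Step 5: cell (0,4)='.' (+2 fires, +4 burnt)
Step 6: cell (0,4)='.' (+1 fires, +2 burnt)
Step 7: cell (0,4)='.' (+0 fires, +1 burnt)
  fire out at step 7

2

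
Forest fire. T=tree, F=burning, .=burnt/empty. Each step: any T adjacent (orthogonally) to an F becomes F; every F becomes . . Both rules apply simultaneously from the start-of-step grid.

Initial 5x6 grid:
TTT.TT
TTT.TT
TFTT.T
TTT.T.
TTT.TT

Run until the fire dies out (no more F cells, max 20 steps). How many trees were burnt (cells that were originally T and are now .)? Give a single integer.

Step 1: +4 fires, +1 burnt (F count now 4)
Step 2: +7 fires, +4 burnt (F count now 7)
Step 3: +4 fires, +7 burnt (F count now 4)
Step 4: +0 fires, +4 burnt (F count now 0)
Fire out after step 4
Initially T: 23, now '.': 22
Total burnt (originally-T cells now '.'): 15

Answer: 15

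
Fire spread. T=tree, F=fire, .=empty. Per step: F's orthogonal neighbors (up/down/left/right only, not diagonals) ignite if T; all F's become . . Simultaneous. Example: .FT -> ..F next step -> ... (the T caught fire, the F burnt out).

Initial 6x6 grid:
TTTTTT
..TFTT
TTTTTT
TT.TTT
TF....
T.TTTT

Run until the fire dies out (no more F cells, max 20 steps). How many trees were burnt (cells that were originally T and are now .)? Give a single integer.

Answer: 22

Derivation:
Step 1: +6 fires, +2 burnt (F count now 6)
Step 2: +9 fires, +6 burnt (F count now 9)
Step 3: +5 fires, +9 burnt (F count now 5)
Step 4: +2 fires, +5 burnt (F count now 2)
Step 5: +0 fires, +2 burnt (F count now 0)
Fire out after step 5
Initially T: 26, now '.': 32
Total burnt (originally-T cells now '.'): 22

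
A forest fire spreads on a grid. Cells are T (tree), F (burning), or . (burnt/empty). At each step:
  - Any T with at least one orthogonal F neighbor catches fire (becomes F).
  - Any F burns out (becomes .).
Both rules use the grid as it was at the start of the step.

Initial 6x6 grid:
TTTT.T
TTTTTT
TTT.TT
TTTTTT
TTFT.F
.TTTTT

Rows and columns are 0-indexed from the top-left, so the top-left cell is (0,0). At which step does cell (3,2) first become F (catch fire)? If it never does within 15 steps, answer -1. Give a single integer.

Step 1: cell (3,2)='F' (+6 fires, +2 burnt)
  -> target ignites at step 1
Step 2: cell (3,2)='.' (+9 fires, +6 burnt)
Step 3: cell (3,2)='.' (+5 fires, +9 burnt)
Step 4: cell (3,2)='.' (+6 fires, +5 burnt)
Step 5: cell (3,2)='.' (+3 fires, +6 burnt)
Step 6: cell (3,2)='.' (+1 fires, +3 burnt)
Step 7: cell (3,2)='.' (+0 fires, +1 burnt)
  fire out at step 7

1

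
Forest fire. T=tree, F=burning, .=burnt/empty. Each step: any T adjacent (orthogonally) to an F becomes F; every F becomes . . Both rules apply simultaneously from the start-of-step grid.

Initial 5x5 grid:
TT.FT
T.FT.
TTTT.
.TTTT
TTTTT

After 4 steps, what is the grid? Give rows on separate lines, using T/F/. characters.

Step 1: 3 trees catch fire, 2 burn out
  TT..F
  T..F.
  TTFT.
  .TTTT
  TTTTT
Step 2: 3 trees catch fire, 3 burn out
  TT...
  T....
  TF.F.
  .TFTT
  TTTTT
Step 3: 4 trees catch fire, 3 burn out
  TT...
  T....
  F....
  .F.FT
  TTFTT
Step 4: 4 trees catch fire, 4 burn out
  TT...
  F....
  .....
  ....F
  TF.FT

TT...
F....
.....
....F
TF.FT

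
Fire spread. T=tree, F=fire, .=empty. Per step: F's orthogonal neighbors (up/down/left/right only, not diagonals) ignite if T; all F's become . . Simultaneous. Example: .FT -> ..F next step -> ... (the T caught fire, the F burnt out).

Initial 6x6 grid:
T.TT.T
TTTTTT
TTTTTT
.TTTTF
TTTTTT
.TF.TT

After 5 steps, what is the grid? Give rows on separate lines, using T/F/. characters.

Step 1: 5 trees catch fire, 2 burn out
  T.TT.T
  TTTTTT
  TTTTTF
  .TTTF.
  TTFTTF
  .F..TT
Step 2: 8 trees catch fire, 5 burn out
  T.TT.T
  TTTTTF
  TTTTF.
  .TFF..
  TF.FF.
  ....TF
Step 3: 7 trees catch fire, 8 burn out
  T.TT.F
  TTTTF.
  TTFF..
  .F....
  F.....
  ....F.
Step 4: 3 trees catch fire, 7 burn out
  T.TT..
  TTFF..
  TF....
  ......
  ......
  ......
Step 5: 4 trees catch fire, 3 burn out
  T.FF..
  TF....
  F.....
  ......
  ......
  ......

T.FF..
TF....
F.....
......
......
......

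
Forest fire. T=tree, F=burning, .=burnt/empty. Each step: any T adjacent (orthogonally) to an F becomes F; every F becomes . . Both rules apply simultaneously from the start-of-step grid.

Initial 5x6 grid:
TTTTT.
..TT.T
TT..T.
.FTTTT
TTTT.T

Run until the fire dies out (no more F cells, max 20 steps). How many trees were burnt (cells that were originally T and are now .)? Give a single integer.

Step 1: +3 fires, +1 burnt (F count now 3)
Step 2: +4 fires, +3 burnt (F count now 4)
Step 3: +2 fires, +4 burnt (F count now 2)
Step 4: +2 fires, +2 burnt (F count now 2)
Step 5: +1 fires, +2 burnt (F count now 1)
Step 6: +0 fires, +1 burnt (F count now 0)
Fire out after step 6
Initially T: 20, now '.': 22
Total burnt (originally-T cells now '.'): 12

Answer: 12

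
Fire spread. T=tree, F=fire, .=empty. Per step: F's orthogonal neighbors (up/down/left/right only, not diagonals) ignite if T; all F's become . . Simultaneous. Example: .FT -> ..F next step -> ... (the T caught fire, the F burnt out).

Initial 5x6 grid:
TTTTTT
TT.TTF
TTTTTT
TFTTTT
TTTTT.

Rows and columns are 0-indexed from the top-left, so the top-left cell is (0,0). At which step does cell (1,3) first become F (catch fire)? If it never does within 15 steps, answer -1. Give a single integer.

Step 1: cell (1,3)='T' (+7 fires, +2 burnt)
Step 2: cell (1,3)='F' (+10 fires, +7 burnt)
  -> target ignites at step 2
Step 3: cell (1,3)='.' (+6 fires, +10 burnt)
Step 4: cell (1,3)='.' (+3 fires, +6 burnt)
Step 5: cell (1,3)='.' (+0 fires, +3 burnt)
  fire out at step 5

2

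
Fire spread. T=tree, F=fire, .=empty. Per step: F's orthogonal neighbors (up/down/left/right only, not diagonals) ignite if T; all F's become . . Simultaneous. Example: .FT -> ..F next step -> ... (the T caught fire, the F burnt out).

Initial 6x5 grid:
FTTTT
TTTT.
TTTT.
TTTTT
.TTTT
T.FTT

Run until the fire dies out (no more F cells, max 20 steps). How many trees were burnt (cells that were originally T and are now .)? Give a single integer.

Step 1: +4 fires, +2 burnt (F count now 4)
Step 2: +7 fires, +4 burnt (F count now 7)
Step 3: +8 fires, +7 burnt (F count now 8)
Step 4: +4 fires, +8 burnt (F count now 4)
Step 5: +0 fires, +4 burnt (F count now 0)
Fire out after step 5
Initially T: 24, now '.': 29
Total burnt (originally-T cells now '.'): 23

Answer: 23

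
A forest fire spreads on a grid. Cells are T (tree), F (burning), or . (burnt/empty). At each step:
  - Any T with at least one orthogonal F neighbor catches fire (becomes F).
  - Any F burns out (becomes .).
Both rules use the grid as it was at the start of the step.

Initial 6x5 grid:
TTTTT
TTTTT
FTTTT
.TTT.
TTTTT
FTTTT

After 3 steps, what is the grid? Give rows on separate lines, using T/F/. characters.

Step 1: 4 trees catch fire, 2 burn out
  TTTTT
  FTTTT
  .FTTT
  .TTT.
  FTTTT
  .FTTT
Step 2: 6 trees catch fire, 4 burn out
  FTTTT
  .FTTT
  ..FTT
  .FTT.
  .FTTT
  ..FTT
Step 3: 6 trees catch fire, 6 burn out
  .FTTT
  ..FTT
  ...FT
  ..FT.
  ..FTT
  ...FT

.FTTT
..FTT
...FT
..FT.
..FTT
...FT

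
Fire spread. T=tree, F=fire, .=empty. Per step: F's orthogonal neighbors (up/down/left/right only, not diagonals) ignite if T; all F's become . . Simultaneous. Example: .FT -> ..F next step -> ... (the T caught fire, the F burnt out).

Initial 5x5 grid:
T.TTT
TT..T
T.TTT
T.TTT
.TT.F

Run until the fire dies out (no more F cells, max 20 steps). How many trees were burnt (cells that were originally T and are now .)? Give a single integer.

Answer: 12

Derivation:
Step 1: +1 fires, +1 burnt (F count now 1)
Step 2: +2 fires, +1 burnt (F count now 2)
Step 3: +3 fires, +2 burnt (F count now 3)
Step 4: +3 fires, +3 burnt (F count now 3)
Step 5: +2 fires, +3 burnt (F count now 2)
Step 6: +1 fires, +2 burnt (F count now 1)
Step 7: +0 fires, +1 burnt (F count now 0)
Fire out after step 7
Initially T: 17, now '.': 20
Total burnt (originally-T cells now '.'): 12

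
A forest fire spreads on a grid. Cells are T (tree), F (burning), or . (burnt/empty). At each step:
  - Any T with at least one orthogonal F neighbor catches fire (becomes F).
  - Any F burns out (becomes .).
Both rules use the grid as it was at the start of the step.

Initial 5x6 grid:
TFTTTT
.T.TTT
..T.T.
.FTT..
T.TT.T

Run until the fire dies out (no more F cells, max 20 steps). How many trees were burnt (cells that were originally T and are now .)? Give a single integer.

Step 1: +4 fires, +2 burnt (F count now 4)
Step 2: +4 fires, +4 burnt (F count now 4)
Step 3: +3 fires, +4 burnt (F count now 3)
Step 4: +2 fires, +3 burnt (F count now 2)
Step 5: +2 fires, +2 burnt (F count now 2)
Step 6: +0 fires, +2 burnt (F count now 0)
Fire out after step 6
Initially T: 17, now '.': 28
Total burnt (originally-T cells now '.'): 15

Answer: 15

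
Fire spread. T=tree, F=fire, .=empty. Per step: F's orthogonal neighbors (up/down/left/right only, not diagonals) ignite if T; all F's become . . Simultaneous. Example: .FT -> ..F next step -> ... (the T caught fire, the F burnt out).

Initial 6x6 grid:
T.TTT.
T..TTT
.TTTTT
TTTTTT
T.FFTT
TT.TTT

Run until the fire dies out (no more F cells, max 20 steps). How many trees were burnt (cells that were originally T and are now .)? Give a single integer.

Answer: 25

Derivation:
Step 1: +4 fires, +2 burnt (F count now 4)
Step 2: +6 fires, +4 burnt (F count now 6)
Step 3: +6 fires, +6 burnt (F count now 6)
Step 4: +4 fires, +6 burnt (F count now 4)
Step 5: +4 fires, +4 burnt (F count now 4)
Step 6: +1 fires, +4 burnt (F count now 1)
Step 7: +0 fires, +1 burnt (F count now 0)
Fire out after step 7
Initially T: 27, now '.': 34
Total burnt (originally-T cells now '.'): 25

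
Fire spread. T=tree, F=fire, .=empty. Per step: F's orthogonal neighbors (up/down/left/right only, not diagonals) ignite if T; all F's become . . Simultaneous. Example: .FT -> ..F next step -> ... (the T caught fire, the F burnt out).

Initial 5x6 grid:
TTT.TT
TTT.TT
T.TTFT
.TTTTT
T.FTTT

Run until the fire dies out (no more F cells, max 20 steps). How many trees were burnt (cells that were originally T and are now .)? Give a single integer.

Step 1: +6 fires, +2 burnt (F count now 6)
Step 2: +7 fires, +6 burnt (F count now 7)
Step 3: +3 fires, +7 burnt (F count now 3)
Step 4: +2 fires, +3 burnt (F count now 2)
Step 5: +2 fires, +2 burnt (F count now 2)
Step 6: +2 fires, +2 burnt (F count now 2)
Step 7: +0 fires, +2 burnt (F count now 0)
Fire out after step 7
Initially T: 23, now '.': 29
Total burnt (originally-T cells now '.'): 22

Answer: 22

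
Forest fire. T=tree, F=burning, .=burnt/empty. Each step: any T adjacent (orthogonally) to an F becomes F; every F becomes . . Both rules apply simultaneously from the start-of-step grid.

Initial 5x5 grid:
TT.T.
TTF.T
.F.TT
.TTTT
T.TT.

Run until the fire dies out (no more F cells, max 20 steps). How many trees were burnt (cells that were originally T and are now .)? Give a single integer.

Answer: 13

Derivation:
Step 1: +2 fires, +2 burnt (F count now 2)
Step 2: +3 fires, +2 burnt (F count now 3)
Step 3: +3 fires, +3 burnt (F count now 3)
Step 4: +3 fires, +3 burnt (F count now 3)
Step 5: +1 fires, +3 burnt (F count now 1)
Step 6: +1 fires, +1 burnt (F count now 1)
Step 7: +0 fires, +1 burnt (F count now 0)
Fire out after step 7
Initially T: 15, now '.': 23
Total burnt (originally-T cells now '.'): 13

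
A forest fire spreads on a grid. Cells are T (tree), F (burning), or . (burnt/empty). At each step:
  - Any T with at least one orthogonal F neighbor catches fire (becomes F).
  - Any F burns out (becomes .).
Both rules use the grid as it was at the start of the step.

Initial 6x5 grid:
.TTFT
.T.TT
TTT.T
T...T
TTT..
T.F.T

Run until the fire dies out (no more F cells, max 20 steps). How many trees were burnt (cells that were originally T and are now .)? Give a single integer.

Step 1: +4 fires, +2 burnt (F count now 4)
Step 2: +3 fires, +4 burnt (F count now 3)
Step 3: +3 fires, +3 burnt (F count now 3)
Step 4: +4 fires, +3 burnt (F count now 4)
Step 5: +2 fires, +4 burnt (F count now 2)
Step 6: +0 fires, +2 burnt (F count now 0)
Fire out after step 6
Initially T: 17, now '.': 29
Total burnt (originally-T cells now '.'): 16

Answer: 16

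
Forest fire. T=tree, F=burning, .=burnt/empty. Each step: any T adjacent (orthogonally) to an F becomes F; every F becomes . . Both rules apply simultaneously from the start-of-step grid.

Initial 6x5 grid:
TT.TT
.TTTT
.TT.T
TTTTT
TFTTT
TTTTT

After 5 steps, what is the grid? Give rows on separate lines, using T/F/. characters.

Step 1: 4 trees catch fire, 1 burn out
  TT.TT
  .TTTT
  .TT.T
  TFTTT
  F.FTT
  TFTTT
Step 2: 6 trees catch fire, 4 burn out
  TT.TT
  .TTTT
  .FT.T
  F.FTT
  ...FT
  F.FTT
Step 3: 5 trees catch fire, 6 burn out
  TT.TT
  .FTTT
  ..F.T
  ...FT
  ....F
  ...FT
Step 4: 4 trees catch fire, 5 burn out
  TF.TT
  ..FTT
  ....T
  ....F
  .....
  ....F
Step 5: 3 trees catch fire, 4 burn out
  F..TT
  ...FT
  ....F
  .....
  .....
  .....

F..TT
...FT
....F
.....
.....
.....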